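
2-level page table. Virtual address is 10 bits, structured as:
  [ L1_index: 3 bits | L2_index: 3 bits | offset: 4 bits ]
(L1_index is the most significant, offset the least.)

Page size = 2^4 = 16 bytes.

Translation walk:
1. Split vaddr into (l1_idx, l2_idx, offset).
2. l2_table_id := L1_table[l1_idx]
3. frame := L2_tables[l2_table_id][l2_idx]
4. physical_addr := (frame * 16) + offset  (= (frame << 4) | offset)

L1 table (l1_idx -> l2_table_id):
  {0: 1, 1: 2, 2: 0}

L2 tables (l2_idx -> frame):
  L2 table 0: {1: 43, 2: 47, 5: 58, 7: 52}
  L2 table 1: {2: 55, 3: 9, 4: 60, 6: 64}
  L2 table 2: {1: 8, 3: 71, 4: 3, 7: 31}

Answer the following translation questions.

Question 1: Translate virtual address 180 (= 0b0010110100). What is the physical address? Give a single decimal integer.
vaddr = 180 = 0b0010110100
Split: l1_idx=1, l2_idx=3, offset=4
L1[1] = 2
L2[2][3] = 71
paddr = 71 * 16 + 4 = 1140

Answer: 1140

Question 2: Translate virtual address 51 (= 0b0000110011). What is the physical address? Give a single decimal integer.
vaddr = 51 = 0b0000110011
Split: l1_idx=0, l2_idx=3, offset=3
L1[0] = 1
L2[1][3] = 9
paddr = 9 * 16 + 3 = 147

Answer: 147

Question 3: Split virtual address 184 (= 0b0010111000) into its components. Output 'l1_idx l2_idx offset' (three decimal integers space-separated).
Answer: 1 3 8

Derivation:
vaddr = 184 = 0b0010111000
  top 3 bits -> l1_idx = 1
  next 3 bits -> l2_idx = 3
  bottom 4 bits -> offset = 8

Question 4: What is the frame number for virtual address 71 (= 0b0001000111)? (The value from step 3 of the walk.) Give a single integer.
Answer: 60

Derivation:
vaddr = 71: l1_idx=0, l2_idx=4
L1[0] = 1; L2[1][4] = 60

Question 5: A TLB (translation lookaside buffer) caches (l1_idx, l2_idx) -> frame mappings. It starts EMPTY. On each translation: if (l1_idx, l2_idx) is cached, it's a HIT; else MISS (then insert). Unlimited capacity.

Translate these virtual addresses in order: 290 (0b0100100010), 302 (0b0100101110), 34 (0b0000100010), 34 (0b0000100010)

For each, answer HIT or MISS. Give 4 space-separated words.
Answer: MISS HIT MISS HIT

Derivation:
vaddr=290: (2,2) not in TLB -> MISS, insert
vaddr=302: (2,2) in TLB -> HIT
vaddr=34: (0,2) not in TLB -> MISS, insert
vaddr=34: (0,2) in TLB -> HIT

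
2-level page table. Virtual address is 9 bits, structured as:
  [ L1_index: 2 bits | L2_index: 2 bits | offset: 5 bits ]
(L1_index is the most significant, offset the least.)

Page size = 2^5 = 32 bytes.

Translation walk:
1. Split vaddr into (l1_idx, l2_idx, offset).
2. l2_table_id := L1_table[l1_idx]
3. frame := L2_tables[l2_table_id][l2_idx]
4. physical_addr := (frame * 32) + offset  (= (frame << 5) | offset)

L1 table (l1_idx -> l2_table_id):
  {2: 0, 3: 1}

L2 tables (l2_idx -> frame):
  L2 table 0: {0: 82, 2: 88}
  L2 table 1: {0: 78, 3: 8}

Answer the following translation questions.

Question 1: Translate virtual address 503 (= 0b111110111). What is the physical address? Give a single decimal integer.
Answer: 279

Derivation:
vaddr = 503 = 0b111110111
Split: l1_idx=3, l2_idx=3, offset=23
L1[3] = 1
L2[1][3] = 8
paddr = 8 * 32 + 23 = 279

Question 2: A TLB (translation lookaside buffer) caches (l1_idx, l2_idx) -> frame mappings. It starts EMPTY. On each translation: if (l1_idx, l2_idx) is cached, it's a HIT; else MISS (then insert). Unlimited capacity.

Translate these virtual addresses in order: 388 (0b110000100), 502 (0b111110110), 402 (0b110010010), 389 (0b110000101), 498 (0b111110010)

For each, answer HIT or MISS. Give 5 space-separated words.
Answer: MISS MISS HIT HIT HIT

Derivation:
vaddr=388: (3,0) not in TLB -> MISS, insert
vaddr=502: (3,3) not in TLB -> MISS, insert
vaddr=402: (3,0) in TLB -> HIT
vaddr=389: (3,0) in TLB -> HIT
vaddr=498: (3,3) in TLB -> HIT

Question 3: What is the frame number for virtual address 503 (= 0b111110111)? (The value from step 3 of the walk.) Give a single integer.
Answer: 8

Derivation:
vaddr = 503: l1_idx=3, l2_idx=3
L1[3] = 1; L2[1][3] = 8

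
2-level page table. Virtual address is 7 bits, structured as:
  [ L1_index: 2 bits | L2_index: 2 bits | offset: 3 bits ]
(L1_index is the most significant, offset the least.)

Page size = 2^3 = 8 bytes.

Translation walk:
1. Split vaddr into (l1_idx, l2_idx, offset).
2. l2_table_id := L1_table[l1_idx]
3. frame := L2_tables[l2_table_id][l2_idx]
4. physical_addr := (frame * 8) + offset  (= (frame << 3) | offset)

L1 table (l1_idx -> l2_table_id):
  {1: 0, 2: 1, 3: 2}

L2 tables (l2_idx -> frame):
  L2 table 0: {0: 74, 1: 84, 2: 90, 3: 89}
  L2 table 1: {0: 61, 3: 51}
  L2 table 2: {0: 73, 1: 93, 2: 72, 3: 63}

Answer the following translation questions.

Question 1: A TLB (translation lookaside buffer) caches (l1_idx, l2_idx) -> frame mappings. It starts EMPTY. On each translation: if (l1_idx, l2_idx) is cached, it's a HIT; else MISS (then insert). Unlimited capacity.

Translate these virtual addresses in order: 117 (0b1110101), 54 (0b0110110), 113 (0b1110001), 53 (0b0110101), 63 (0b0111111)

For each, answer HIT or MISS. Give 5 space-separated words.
vaddr=117: (3,2) not in TLB -> MISS, insert
vaddr=54: (1,2) not in TLB -> MISS, insert
vaddr=113: (3,2) in TLB -> HIT
vaddr=53: (1,2) in TLB -> HIT
vaddr=63: (1,3) not in TLB -> MISS, insert

Answer: MISS MISS HIT HIT MISS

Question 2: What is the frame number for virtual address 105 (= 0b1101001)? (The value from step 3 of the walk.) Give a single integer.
Answer: 93

Derivation:
vaddr = 105: l1_idx=3, l2_idx=1
L1[3] = 2; L2[2][1] = 93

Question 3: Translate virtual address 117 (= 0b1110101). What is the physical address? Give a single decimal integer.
Answer: 581

Derivation:
vaddr = 117 = 0b1110101
Split: l1_idx=3, l2_idx=2, offset=5
L1[3] = 2
L2[2][2] = 72
paddr = 72 * 8 + 5 = 581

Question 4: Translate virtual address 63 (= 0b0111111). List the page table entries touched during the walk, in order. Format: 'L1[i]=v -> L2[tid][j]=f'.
vaddr = 63 = 0b0111111
Split: l1_idx=1, l2_idx=3, offset=7

Answer: L1[1]=0 -> L2[0][3]=89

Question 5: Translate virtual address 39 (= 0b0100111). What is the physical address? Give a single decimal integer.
Answer: 599

Derivation:
vaddr = 39 = 0b0100111
Split: l1_idx=1, l2_idx=0, offset=7
L1[1] = 0
L2[0][0] = 74
paddr = 74 * 8 + 7 = 599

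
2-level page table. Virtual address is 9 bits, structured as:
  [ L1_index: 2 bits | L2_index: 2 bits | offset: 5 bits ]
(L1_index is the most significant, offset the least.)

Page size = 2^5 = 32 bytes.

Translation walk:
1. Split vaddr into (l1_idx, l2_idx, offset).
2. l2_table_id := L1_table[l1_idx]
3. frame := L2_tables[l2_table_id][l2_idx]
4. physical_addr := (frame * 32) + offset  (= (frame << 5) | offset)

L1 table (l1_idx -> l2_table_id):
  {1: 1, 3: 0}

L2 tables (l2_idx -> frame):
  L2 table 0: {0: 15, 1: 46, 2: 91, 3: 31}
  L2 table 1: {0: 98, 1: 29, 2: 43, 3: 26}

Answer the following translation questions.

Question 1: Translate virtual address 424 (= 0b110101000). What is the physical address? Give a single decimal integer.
Answer: 1480

Derivation:
vaddr = 424 = 0b110101000
Split: l1_idx=3, l2_idx=1, offset=8
L1[3] = 0
L2[0][1] = 46
paddr = 46 * 32 + 8 = 1480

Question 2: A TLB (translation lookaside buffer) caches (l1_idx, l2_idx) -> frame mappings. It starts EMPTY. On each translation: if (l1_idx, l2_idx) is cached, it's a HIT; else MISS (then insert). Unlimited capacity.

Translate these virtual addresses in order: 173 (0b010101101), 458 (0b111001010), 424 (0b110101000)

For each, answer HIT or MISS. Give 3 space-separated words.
Answer: MISS MISS MISS

Derivation:
vaddr=173: (1,1) not in TLB -> MISS, insert
vaddr=458: (3,2) not in TLB -> MISS, insert
vaddr=424: (3,1) not in TLB -> MISS, insert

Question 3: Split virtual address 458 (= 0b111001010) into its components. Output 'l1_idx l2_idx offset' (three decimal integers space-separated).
Answer: 3 2 10

Derivation:
vaddr = 458 = 0b111001010
  top 2 bits -> l1_idx = 3
  next 2 bits -> l2_idx = 2
  bottom 5 bits -> offset = 10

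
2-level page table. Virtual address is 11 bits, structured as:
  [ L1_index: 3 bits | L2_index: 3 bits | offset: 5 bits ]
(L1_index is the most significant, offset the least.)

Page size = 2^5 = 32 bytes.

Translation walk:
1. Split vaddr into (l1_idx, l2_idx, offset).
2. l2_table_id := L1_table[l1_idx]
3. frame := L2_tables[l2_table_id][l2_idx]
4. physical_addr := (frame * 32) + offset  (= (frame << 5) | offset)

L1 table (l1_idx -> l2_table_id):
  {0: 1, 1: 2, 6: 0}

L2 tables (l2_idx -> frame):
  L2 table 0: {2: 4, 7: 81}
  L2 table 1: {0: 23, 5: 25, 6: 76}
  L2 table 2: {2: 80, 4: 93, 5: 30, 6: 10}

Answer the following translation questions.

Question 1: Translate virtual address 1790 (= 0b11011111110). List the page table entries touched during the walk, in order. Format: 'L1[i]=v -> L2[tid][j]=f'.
vaddr = 1790 = 0b11011111110
Split: l1_idx=6, l2_idx=7, offset=30

Answer: L1[6]=0 -> L2[0][7]=81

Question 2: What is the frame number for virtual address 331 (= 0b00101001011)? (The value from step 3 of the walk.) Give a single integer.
vaddr = 331: l1_idx=1, l2_idx=2
L1[1] = 2; L2[2][2] = 80

Answer: 80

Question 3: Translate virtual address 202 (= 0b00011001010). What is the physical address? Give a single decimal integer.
vaddr = 202 = 0b00011001010
Split: l1_idx=0, l2_idx=6, offset=10
L1[0] = 1
L2[1][6] = 76
paddr = 76 * 32 + 10 = 2442

Answer: 2442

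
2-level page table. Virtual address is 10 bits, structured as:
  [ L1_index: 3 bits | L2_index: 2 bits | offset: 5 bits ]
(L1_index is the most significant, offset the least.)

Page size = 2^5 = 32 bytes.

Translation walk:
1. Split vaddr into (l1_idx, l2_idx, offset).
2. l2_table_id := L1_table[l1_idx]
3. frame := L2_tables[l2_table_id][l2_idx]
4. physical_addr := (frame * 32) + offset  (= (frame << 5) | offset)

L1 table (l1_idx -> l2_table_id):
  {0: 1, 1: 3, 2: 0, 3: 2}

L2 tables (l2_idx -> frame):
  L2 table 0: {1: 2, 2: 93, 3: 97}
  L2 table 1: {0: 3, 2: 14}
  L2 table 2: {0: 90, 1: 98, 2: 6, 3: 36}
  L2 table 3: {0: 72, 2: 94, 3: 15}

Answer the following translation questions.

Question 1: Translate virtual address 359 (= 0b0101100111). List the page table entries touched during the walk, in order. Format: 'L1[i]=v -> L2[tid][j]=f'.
Answer: L1[2]=0 -> L2[0][3]=97

Derivation:
vaddr = 359 = 0b0101100111
Split: l1_idx=2, l2_idx=3, offset=7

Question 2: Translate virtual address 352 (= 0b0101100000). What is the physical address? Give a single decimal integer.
Answer: 3104

Derivation:
vaddr = 352 = 0b0101100000
Split: l1_idx=2, l2_idx=3, offset=0
L1[2] = 0
L2[0][3] = 97
paddr = 97 * 32 + 0 = 3104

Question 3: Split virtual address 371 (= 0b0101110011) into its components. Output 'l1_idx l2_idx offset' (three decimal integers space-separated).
Answer: 2 3 19

Derivation:
vaddr = 371 = 0b0101110011
  top 3 bits -> l1_idx = 2
  next 2 bits -> l2_idx = 3
  bottom 5 bits -> offset = 19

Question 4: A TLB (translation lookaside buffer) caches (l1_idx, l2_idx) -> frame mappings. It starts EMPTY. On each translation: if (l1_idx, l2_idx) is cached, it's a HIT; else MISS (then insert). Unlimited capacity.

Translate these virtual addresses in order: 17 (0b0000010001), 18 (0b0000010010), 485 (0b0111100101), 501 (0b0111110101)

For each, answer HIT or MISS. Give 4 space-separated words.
Answer: MISS HIT MISS HIT

Derivation:
vaddr=17: (0,0) not in TLB -> MISS, insert
vaddr=18: (0,0) in TLB -> HIT
vaddr=485: (3,3) not in TLB -> MISS, insert
vaddr=501: (3,3) in TLB -> HIT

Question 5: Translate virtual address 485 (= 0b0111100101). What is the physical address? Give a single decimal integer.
Answer: 1157

Derivation:
vaddr = 485 = 0b0111100101
Split: l1_idx=3, l2_idx=3, offset=5
L1[3] = 2
L2[2][3] = 36
paddr = 36 * 32 + 5 = 1157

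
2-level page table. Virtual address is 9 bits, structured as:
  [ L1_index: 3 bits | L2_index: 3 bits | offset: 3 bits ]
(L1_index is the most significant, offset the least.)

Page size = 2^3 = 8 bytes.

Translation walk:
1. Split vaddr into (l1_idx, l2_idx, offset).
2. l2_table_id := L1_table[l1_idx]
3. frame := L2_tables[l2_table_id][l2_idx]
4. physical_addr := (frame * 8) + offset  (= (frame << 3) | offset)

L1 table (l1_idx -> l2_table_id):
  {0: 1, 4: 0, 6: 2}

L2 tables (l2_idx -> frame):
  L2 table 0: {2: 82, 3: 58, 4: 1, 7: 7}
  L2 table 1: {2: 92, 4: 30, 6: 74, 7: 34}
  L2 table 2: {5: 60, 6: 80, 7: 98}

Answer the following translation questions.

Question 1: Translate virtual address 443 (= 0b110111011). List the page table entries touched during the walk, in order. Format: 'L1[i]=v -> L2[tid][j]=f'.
vaddr = 443 = 0b110111011
Split: l1_idx=6, l2_idx=7, offset=3

Answer: L1[6]=2 -> L2[2][7]=98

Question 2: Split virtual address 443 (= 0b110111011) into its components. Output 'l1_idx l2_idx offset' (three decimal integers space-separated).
Answer: 6 7 3

Derivation:
vaddr = 443 = 0b110111011
  top 3 bits -> l1_idx = 6
  next 3 bits -> l2_idx = 7
  bottom 3 bits -> offset = 3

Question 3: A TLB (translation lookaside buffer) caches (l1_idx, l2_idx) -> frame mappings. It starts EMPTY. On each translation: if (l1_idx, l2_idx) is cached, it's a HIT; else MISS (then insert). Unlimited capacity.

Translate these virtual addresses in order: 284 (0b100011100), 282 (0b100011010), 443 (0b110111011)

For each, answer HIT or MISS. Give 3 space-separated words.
Answer: MISS HIT MISS

Derivation:
vaddr=284: (4,3) not in TLB -> MISS, insert
vaddr=282: (4,3) in TLB -> HIT
vaddr=443: (6,7) not in TLB -> MISS, insert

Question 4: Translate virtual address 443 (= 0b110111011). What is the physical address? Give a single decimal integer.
vaddr = 443 = 0b110111011
Split: l1_idx=6, l2_idx=7, offset=3
L1[6] = 2
L2[2][7] = 98
paddr = 98 * 8 + 3 = 787

Answer: 787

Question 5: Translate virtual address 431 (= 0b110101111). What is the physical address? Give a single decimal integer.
vaddr = 431 = 0b110101111
Split: l1_idx=6, l2_idx=5, offset=7
L1[6] = 2
L2[2][5] = 60
paddr = 60 * 8 + 7 = 487

Answer: 487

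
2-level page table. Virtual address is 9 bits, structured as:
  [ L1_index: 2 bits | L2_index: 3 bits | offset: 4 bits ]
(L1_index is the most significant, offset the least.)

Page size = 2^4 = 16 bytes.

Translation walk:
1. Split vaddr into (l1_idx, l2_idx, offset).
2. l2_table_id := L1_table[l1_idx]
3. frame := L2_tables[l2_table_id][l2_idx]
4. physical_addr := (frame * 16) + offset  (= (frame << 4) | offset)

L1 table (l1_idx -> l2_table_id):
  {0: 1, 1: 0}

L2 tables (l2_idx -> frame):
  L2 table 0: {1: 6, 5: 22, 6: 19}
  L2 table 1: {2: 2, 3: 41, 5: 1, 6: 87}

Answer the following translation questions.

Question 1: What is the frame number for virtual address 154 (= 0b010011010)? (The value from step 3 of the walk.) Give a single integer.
Answer: 6

Derivation:
vaddr = 154: l1_idx=1, l2_idx=1
L1[1] = 0; L2[0][1] = 6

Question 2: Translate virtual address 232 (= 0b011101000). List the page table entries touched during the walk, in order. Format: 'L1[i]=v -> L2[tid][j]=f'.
vaddr = 232 = 0b011101000
Split: l1_idx=1, l2_idx=6, offset=8

Answer: L1[1]=0 -> L2[0][6]=19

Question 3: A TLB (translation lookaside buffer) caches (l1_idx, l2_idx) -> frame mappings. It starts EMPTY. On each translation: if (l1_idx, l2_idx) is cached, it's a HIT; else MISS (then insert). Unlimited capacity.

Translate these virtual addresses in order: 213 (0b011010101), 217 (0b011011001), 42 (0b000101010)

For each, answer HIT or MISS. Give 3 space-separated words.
vaddr=213: (1,5) not in TLB -> MISS, insert
vaddr=217: (1,5) in TLB -> HIT
vaddr=42: (0,2) not in TLB -> MISS, insert

Answer: MISS HIT MISS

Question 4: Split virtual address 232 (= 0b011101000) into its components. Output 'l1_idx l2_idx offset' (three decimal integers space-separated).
vaddr = 232 = 0b011101000
  top 2 bits -> l1_idx = 1
  next 3 bits -> l2_idx = 6
  bottom 4 bits -> offset = 8

Answer: 1 6 8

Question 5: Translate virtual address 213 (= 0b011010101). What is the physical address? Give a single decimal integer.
vaddr = 213 = 0b011010101
Split: l1_idx=1, l2_idx=5, offset=5
L1[1] = 0
L2[0][5] = 22
paddr = 22 * 16 + 5 = 357

Answer: 357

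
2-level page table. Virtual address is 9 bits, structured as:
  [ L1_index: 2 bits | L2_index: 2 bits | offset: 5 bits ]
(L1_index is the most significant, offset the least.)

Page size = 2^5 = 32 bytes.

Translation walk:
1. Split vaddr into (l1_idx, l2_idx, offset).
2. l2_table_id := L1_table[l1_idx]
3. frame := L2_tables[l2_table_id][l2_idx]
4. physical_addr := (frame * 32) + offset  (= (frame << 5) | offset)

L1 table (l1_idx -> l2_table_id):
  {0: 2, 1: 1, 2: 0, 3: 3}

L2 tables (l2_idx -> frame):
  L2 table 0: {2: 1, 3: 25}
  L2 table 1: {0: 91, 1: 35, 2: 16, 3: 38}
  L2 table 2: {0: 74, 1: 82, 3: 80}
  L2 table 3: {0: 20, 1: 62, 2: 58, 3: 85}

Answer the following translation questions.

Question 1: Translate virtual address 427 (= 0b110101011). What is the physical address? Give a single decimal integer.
vaddr = 427 = 0b110101011
Split: l1_idx=3, l2_idx=1, offset=11
L1[3] = 3
L2[3][1] = 62
paddr = 62 * 32 + 11 = 1995

Answer: 1995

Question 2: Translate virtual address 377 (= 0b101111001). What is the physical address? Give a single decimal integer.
Answer: 825

Derivation:
vaddr = 377 = 0b101111001
Split: l1_idx=2, l2_idx=3, offset=25
L1[2] = 0
L2[0][3] = 25
paddr = 25 * 32 + 25 = 825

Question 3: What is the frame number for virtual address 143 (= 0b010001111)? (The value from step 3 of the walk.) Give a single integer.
vaddr = 143: l1_idx=1, l2_idx=0
L1[1] = 1; L2[1][0] = 91

Answer: 91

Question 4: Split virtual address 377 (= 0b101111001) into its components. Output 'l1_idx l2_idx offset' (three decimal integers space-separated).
vaddr = 377 = 0b101111001
  top 2 bits -> l1_idx = 2
  next 2 bits -> l2_idx = 3
  bottom 5 bits -> offset = 25

Answer: 2 3 25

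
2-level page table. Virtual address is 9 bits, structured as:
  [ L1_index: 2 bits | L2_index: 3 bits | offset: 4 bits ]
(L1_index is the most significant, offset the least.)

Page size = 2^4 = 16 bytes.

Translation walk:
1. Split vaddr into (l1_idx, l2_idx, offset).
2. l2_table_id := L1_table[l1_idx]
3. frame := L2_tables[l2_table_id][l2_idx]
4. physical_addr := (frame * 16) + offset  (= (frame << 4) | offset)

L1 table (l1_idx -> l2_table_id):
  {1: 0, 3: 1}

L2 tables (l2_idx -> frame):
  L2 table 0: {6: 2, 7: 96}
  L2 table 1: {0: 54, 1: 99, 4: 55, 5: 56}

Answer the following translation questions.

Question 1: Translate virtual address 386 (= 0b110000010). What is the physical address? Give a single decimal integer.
Answer: 866

Derivation:
vaddr = 386 = 0b110000010
Split: l1_idx=3, l2_idx=0, offset=2
L1[3] = 1
L2[1][0] = 54
paddr = 54 * 16 + 2 = 866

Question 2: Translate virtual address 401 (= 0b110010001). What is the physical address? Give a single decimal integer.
Answer: 1585

Derivation:
vaddr = 401 = 0b110010001
Split: l1_idx=3, l2_idx=1, offset=1
L1[3] = 1
L2[1][1] = 99
paddr = 99 * 16 + 1 = 1585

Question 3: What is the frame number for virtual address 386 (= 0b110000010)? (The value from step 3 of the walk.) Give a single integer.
Answer: 54

Derivation:
vaddr = 386: l1_idx=3, l2_idx=0
L1[3] = 1; L2[1][0] = 54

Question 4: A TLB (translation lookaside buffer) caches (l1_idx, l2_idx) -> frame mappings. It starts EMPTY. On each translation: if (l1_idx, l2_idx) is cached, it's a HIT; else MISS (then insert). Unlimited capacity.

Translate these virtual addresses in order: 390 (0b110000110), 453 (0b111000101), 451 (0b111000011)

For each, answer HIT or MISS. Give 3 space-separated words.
Answer: MISS MISS HIT

Derivation:
vaddr=390: (3,0) not in TLB -> MISS, insert
vaddr=453: (3,4) not in TLB -> MISS, insert
vaddr=451: (3,4) in TLB -> HIT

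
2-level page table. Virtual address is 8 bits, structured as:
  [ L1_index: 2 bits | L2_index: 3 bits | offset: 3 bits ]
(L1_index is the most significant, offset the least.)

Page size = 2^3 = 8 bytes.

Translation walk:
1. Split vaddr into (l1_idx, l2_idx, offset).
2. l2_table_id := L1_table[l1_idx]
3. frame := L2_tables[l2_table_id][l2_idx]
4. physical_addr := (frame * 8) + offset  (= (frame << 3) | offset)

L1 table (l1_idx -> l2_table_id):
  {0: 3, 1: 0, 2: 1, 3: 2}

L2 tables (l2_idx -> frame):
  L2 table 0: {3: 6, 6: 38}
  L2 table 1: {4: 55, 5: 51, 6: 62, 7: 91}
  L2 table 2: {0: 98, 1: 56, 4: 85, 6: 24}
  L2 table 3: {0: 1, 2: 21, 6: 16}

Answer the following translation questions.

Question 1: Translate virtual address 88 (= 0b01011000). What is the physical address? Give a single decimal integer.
Answer: 48

Derivation:
vaddr = 88 = 0b01011000
Split: l1_idx=1, l2_idx=3, offset=0
L1[1] = 0
L2[0][3] = 6
paddr = 6 * 8 + 0 = 48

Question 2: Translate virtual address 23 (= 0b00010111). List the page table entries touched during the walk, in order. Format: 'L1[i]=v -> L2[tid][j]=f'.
vaddr = 23 = 0b00010111
Split: l1_idx=0, l2_idx=2, offset=7

Answer: L1[0]=3 -> L2[3][2]=21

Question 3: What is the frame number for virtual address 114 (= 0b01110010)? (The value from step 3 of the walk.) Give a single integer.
Answer: 38

Derivation:
vaddr = 114: l1_idx=1, l2_idx=6
L1[1] = 0; L2[0][6] = 38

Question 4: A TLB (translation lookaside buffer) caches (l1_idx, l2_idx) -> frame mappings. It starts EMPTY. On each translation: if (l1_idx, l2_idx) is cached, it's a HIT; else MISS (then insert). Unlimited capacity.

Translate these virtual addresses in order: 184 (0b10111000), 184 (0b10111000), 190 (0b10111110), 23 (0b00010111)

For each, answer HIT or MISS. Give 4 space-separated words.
vaddr=184: (2,7) not in TLB -> MISS, insert
vaddr=184: (2,7) in TLB -> HIT
vaddr=190: (2,7) in TLB -> HIT
vaddr=23: (0,2) not in TLB -> MISS, insert

Answer: MISS HIT HIT MISS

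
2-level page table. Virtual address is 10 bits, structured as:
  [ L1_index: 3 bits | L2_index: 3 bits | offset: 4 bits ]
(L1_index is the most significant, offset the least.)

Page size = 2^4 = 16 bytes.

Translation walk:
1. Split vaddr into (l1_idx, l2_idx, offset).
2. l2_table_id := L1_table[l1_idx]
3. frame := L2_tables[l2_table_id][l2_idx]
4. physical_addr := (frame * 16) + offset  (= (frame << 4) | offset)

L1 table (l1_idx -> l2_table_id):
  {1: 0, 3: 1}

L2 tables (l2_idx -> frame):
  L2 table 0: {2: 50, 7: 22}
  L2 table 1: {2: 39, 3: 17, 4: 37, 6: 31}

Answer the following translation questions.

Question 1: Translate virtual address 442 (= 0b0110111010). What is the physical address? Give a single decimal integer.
vaddr = 442 = 0b0110111010
Split: l1_idx=3, l2_idx=3, offset=10
L1[3] = 1
L2[1][3] = 17
paddr = 17 * 16 + 10 = 282

Answer: 282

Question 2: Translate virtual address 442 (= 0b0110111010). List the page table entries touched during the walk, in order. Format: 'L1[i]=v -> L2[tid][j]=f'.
Answer: L1[3]=1 -> L2[1][3]=17

Derivation:
vaddr = 442 = 0b0110111010
Split: l1_idx=3, l2_idx=3, offset=10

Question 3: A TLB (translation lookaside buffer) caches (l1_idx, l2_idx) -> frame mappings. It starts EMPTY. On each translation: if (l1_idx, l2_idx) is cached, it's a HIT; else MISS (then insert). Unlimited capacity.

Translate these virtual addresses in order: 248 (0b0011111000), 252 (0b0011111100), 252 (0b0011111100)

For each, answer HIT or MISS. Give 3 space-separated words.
vaddr=248: (1,7) not in TLB -> MISS, insert
vaddr=252: (1,7) in TLB -> HIT
vaddr=252: (1,7) in TLB -> HIT

Answer: MISS HIT HIT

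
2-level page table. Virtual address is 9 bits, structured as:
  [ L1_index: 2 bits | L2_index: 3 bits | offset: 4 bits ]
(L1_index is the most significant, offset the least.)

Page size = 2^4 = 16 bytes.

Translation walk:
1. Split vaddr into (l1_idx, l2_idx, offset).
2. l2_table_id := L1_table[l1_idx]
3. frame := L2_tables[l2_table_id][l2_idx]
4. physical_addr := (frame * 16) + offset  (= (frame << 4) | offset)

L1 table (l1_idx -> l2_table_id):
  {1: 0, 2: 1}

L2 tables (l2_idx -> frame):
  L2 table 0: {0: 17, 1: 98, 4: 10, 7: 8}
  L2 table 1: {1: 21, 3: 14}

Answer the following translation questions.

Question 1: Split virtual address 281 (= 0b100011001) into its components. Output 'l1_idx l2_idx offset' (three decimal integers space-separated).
vaddr = 281 = 0b100011001
  top 2 bits -> l1_idx = 2
  next 3 bits -> l2_idx = 1
  bottom 4 bits -> offset = 9

Answer: 2 1 9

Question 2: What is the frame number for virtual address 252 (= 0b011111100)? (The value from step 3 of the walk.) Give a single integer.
Answer: 8

Derivation:
vaddr = 252: l1_idx=1, l2_idx=7
L1[1] = 0; L2[0][7] = 8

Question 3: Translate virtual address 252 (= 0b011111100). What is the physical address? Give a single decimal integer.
Answer: 140

Derivation:
vaddr = 252 = 0b011111100
Split: l1_idx=1, l2_idx=7, offset=12
L1[1] = 0
L2[0][7] = 8
paddr = 8 * 16 + 12 = 140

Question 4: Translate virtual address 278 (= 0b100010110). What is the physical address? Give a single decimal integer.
vaddr = 278 = 0b100010110
Split: l1_idx=2, l2_idx=1, offset=6
L1[2] = 1
L2[1][1] = 21
paddr = 21 * 16 + 6 = 342

Answer: 342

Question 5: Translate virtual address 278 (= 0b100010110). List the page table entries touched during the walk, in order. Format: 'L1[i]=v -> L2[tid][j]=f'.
vaddr = 278 = 0b100010110
Split: l1_idx=2, l2_idx=1, offset=6

Answer: L1[2]=1 -> L2[1][1]=21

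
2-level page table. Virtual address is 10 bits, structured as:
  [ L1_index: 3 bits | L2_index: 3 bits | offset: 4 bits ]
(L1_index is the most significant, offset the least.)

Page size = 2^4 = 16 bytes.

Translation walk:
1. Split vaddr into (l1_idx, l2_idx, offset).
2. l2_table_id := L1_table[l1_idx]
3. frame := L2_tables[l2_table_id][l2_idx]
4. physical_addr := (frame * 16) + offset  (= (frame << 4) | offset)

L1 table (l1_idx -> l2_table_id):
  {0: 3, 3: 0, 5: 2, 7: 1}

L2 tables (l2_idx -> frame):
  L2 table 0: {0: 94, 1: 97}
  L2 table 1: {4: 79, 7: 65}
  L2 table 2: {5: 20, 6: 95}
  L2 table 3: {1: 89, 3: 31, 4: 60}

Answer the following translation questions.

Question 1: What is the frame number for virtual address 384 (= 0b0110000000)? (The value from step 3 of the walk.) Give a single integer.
vaddr = 384: l1_idx=3, l2_idx=0
L1[3] = 0; L2[0][0] = 94

Answer: 94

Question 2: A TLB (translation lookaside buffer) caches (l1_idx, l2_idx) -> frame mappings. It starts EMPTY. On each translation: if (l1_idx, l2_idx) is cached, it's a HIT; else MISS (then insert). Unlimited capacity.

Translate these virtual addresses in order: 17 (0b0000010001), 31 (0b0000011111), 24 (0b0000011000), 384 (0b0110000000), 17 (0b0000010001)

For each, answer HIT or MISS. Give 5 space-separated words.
vaddr=17: (0,1) not in TLB -> MISS, insert
vaddr=31: (0,1) in TLB -> HIT
vaddr=24: (0,1) in TLB -> HIT
vaddr=384: (3,0) not in TLB -> MISS, insert
vaddr=17: (0,1) in TLB -> HIT

Answer: MISS HIT HIT MISS HIT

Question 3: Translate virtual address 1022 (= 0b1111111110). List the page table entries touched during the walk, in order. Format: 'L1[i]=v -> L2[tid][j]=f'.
vaddr = 1022 = 0b1111111110
Split: l1_idx=7, l2_idx=7, offset=14

Answer: L1[7]=1 -> L2[1][7]=65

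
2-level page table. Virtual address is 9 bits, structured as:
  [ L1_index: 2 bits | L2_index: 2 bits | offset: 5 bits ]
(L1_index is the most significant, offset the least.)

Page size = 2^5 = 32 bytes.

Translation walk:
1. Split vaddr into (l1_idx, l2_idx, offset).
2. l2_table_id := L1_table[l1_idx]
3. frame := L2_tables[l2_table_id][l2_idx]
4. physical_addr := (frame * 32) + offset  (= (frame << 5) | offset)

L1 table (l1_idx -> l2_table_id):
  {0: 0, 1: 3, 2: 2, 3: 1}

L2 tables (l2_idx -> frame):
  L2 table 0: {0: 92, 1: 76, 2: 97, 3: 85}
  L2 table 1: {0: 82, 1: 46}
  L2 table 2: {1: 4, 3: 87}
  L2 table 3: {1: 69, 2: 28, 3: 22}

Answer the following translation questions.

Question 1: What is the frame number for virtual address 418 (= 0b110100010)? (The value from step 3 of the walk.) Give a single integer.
Answer: 46

Derivation:
vaddr = 418: l1_idx=3, l2_idx=1
L1[3] = 1; L2[1][1] = 46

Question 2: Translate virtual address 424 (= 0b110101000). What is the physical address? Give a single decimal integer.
Answer: 1480

Derivation:
vaddr = 424 = 0b110101000
Split: l1_idx=3, l2_idx=1, offset=8
L1[3] = 1
L2[1][1] = 46
paddr = 46 * 32 + 8 = 1480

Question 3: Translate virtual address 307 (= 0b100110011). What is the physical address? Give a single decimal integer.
vaddr = 307 = 0b100110011
Split: l1_idx=2, l2_idx=1, offset=19
L1[2] = 2
L2[2][1] = 4
paddr = 4 * 32 + 19 = 147

Answer: 147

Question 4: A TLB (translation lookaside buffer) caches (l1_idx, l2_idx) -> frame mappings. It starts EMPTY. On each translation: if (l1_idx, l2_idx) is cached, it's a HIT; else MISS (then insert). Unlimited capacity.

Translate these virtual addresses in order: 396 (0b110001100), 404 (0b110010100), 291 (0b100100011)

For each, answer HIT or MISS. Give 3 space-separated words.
vaddr=396: (3,0) not in TLB -> MISS, insert
vaddr=404: (3,0) in TLB -> HIT
vaddr=291: (2,1) not in TLB -> MISS, insert

Answer: MISS HIT MISS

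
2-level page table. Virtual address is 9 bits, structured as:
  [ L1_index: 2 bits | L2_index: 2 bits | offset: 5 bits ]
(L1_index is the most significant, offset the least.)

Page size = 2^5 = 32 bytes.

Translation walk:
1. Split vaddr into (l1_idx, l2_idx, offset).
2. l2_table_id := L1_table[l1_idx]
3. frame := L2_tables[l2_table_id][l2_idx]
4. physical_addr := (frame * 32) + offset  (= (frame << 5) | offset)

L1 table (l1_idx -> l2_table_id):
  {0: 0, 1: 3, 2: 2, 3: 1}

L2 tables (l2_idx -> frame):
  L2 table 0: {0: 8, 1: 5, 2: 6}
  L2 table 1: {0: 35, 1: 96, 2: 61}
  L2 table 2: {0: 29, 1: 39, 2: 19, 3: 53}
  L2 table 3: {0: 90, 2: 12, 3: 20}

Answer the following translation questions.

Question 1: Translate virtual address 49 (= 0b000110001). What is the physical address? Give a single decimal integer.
vaddr = 49 = 0b000110001
Split: l1_idx=0, l2_idx=1, offset=17
L1[0] = 0
L2[0][1] = 5
paddr = 5 * 32 + 17 = 177

Answer: 177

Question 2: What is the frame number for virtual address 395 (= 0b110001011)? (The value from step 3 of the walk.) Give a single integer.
vaddr = 395: l1_idx=3, l2_idx=0
L1[3] = 1; L2[1][0] = 35

Answer: 35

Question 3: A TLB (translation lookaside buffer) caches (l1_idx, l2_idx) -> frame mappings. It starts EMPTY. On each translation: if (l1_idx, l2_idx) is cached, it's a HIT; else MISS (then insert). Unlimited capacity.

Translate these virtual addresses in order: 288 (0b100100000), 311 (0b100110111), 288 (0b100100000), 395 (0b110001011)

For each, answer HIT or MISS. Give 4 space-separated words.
Answer: MISS HIT HIT MISS

Derivation:
vaddr=288: (2,1) not in TLB -> MISS, insert
vaddr=311: (2,1) in TLB -> HIT
vaddr=288: (2,1) in TLB -> HIT
vaddr=395: (3,0) not in TLB -> MISS, insert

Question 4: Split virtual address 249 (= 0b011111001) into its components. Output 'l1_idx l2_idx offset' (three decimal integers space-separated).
Answer: 1 3 25

Derivation:
vaddr = 249 = 0b011111001
  top 2 bits -> l1_idx = 1
  next 2 bits -> l2_idx = 3
  bottom 5 bits -> offset = 25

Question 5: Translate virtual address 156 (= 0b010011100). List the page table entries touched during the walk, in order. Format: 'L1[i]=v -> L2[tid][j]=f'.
Answer: L1[1]=3 -> L2[3][0]=90

Derivation:
vaddr = 156 = 0b010011100
Split: l1_idx=1, l2_idx=0, offset=28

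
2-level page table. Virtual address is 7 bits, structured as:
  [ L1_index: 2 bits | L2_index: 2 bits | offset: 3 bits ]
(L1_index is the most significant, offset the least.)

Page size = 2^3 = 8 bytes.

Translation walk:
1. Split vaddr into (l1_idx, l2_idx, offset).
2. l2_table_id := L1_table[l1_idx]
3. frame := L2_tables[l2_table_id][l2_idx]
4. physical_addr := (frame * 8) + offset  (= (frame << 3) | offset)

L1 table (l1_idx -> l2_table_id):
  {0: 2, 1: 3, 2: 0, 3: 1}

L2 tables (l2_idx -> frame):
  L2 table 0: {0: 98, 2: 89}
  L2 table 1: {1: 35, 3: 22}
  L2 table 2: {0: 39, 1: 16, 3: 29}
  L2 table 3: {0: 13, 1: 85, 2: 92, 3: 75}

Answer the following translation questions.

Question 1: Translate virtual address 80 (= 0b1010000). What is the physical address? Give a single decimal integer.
Answer: 712

Derivation:
vaddr = 80 = 0b1010000
Split: l1_idx=2, l2_idx=2, offset=0
L1[2] = 0
L2[0][2] = 89
paddr = 89 * 8 + 0 = 712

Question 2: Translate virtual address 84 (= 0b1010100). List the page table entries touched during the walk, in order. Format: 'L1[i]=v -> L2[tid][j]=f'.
vaddr = 84 = 0b1010100
Split: l1_idx=2, l2_idx=2, offset=4

Answer: L1[2]=0 -> L2[0][2]=89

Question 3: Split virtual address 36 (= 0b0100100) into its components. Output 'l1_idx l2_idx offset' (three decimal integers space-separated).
Answer: 1 0 4

Derivation:
vaddr = 36 = 0b0100100
  top 2 bits -> l1_idx = 1
  next 2 bits -> l2_idx = 0
  bottom 3 bits -> offset = 4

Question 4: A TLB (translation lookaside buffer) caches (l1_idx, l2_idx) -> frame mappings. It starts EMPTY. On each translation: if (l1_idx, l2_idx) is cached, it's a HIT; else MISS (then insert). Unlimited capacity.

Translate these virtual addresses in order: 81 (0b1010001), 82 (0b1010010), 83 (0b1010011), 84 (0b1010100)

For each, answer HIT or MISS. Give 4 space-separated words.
Answer: MISS HIT HIT HIT

Derivation:
vaddr=81: (2,2) not in TLB -> MISS, insert
vaddr=82: (2,2) in TLB -> HIT
vaddr=83: (2,2) in TLB -> HIT
vaddr=84: (2,2) in TLB -> HIT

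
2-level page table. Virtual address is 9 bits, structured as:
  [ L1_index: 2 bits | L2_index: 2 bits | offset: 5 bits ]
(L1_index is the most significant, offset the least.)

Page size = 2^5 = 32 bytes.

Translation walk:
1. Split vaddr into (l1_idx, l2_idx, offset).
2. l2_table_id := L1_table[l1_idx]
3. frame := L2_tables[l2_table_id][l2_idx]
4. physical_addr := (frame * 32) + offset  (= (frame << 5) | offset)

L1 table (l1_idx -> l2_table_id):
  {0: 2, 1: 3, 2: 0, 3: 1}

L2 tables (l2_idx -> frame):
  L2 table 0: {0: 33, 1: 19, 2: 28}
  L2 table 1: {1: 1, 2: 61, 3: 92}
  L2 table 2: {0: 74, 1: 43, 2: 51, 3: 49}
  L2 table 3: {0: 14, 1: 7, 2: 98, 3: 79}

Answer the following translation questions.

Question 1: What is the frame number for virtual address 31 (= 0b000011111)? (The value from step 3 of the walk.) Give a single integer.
Answer: 74

Derivation:
vaddr = 31: l1_idx=0, l2_idx=0
L1[0] = 2; L2[2][0] = 74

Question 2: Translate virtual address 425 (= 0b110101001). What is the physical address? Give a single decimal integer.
vaddr = 425 = 0b110101001
Split: l1_idx=3, l2_idx=1, offset=9
L1[3] = 1
L2[1][1] = 1
paddr = 1 * 32 + 9 = 41

Answer: 41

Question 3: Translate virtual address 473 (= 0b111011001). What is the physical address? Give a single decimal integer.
vaddr = 473 = 0b111011001
Split: l1_idx=3, l2_idx=2, offset=25
L1[3] = 1
L2[1][2] = 61
paddr = 61 * 32 + 25 = 1977

Answer: 1977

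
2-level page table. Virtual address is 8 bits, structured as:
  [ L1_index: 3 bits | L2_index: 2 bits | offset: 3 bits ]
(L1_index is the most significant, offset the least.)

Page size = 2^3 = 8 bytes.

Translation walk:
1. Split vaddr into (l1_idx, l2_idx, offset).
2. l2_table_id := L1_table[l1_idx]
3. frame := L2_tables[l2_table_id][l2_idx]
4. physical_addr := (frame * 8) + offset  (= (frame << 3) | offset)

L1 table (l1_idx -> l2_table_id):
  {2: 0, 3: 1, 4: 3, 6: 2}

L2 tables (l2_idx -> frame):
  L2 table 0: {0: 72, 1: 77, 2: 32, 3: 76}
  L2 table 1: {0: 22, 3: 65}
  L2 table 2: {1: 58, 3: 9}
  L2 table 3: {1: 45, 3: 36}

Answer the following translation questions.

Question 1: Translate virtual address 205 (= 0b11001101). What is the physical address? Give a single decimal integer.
Answer: 469

Derivation:
vaddr = 205 = 0b11001101
Split: l1_idx=6, l2_idx=1, offset=5
L1[6] = 2
L2[2][1] = 58
paddr = 58 * 8 + 5 = 469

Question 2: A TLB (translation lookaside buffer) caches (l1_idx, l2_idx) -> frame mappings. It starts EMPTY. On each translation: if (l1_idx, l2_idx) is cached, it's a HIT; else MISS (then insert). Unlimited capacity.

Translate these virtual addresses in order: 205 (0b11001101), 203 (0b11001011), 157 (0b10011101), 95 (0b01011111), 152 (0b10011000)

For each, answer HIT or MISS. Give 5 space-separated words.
vaddr=205: (6,1) not in TLB -> MISS, insert
vaddr=203: (6,1) in TLB -> HIT
vaddr=157: (4,3) not in TLB -> MISS, insert
vaddr=95: (2,3) not in TLB -> MISS, insert
vaddr=152: (4,3) in TLB -> HIT

Answer: MISS HIT MISS MISS HIT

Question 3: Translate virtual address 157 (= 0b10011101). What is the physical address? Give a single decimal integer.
vaddr = 157 = 0b10011101
Split: l1_idx=4, l2_idx=3, offset=5
L1[4] = 3
L2[3][3] = 36
paddr = 36 * 8 + 5 = 293

Answer: 293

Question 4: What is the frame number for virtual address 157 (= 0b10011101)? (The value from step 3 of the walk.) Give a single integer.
Answer: 36

Derivation:
vaddr = 157: l1_idx=4, l2_idx=3
L1[4] = 3; L2[3][3] = 36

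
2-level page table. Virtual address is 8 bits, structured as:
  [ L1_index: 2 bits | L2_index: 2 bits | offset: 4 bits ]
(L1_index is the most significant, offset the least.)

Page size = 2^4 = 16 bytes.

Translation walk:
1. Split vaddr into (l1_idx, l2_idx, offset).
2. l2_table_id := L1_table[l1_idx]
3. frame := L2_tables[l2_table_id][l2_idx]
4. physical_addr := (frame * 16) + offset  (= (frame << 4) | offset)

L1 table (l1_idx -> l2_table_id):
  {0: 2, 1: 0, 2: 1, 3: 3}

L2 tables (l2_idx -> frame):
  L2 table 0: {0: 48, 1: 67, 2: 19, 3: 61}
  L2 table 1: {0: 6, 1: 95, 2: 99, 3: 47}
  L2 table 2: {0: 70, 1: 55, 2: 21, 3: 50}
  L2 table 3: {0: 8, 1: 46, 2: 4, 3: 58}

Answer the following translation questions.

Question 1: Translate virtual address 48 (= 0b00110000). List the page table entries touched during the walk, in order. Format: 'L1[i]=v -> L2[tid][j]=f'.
vaddr = 48 = 0b00110000
Split: l1_idx=0, l2_idx=3, offset=0

Answer: L1[0]=2 -> L2[2][3]=50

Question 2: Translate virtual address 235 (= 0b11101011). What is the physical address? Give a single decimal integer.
Answer: 75

Derivation:
vaddr = 235 = 0b11101011
Split: l1_idx=3, l2_idx=2, offset=11
L1[3] = 3
L2[3][2] = 4
paddr = 4 * 16 + 11 = 75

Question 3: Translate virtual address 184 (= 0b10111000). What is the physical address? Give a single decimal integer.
Answer: 760

Derivation:
vaddr = 184 = 0b10111000
Split: l1_idx=2, l2_idx=3, offset=8
L1[2] = 1
L2[1][3] = 47
paddr = 47 * 16 + 8 = 760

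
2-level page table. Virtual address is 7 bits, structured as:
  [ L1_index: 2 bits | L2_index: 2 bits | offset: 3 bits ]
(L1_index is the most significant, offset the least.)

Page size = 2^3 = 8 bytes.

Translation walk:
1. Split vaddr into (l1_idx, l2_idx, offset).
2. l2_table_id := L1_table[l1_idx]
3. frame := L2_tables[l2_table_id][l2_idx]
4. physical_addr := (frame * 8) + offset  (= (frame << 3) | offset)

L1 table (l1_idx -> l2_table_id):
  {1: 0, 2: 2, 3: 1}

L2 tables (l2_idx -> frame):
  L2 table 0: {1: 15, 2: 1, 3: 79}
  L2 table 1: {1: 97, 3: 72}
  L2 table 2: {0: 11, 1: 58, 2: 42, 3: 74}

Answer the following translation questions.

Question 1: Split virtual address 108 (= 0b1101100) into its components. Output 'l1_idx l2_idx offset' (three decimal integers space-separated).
Answer: 3 1 4

Derivation:
vaddr = 108 = 0b1101100
  top 2 bits -> l1_idx = 3
  next 2 bits -> l2_idx = 1
  bottom 3 bits -> offset = 4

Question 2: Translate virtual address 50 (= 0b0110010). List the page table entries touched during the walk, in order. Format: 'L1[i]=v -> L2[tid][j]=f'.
vaddr = 50 = 0b0110010
Split: l1_idx=1, l2_idx=2, offset=2

Answer: L1[1]=0 -> L2[0][2]=1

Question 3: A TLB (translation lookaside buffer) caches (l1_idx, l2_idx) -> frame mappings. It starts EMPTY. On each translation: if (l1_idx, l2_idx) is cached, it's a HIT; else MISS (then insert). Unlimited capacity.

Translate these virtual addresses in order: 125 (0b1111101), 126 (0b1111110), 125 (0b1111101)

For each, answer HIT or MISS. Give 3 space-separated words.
vaddr=125: (3,3) not in TLB -> MISS, insert
vaddr=126: (3,3) in TLB -> HIT
vaddr=125: (3,3) in TLB -> HIT

Answer: MISS HIT HIT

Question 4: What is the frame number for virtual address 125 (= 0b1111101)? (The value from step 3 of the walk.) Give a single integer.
Answer: 72

Derivation:
vaddr = 125: l1_idx=3, l2_idx=3
L1[3] = 1; L2[1][3] = 72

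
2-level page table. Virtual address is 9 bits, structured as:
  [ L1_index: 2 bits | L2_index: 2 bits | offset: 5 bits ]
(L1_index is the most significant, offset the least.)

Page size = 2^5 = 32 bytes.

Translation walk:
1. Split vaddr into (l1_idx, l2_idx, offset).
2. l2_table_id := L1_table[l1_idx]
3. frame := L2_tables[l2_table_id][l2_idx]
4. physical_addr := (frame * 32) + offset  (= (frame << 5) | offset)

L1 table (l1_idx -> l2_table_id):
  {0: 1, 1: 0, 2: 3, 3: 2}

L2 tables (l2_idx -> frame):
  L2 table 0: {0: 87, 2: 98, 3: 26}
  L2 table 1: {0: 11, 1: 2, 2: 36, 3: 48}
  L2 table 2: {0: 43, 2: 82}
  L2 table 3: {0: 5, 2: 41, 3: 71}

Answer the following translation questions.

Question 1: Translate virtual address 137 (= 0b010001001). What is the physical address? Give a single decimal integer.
vaddr = 137 = 0b010001001
Split: l1_idx=1, l2_idx=0, offset=9
L1[1] = 0
L2[0][0] = 87
paddr = 87 * 32 + 9 = 2793

Answer: 2793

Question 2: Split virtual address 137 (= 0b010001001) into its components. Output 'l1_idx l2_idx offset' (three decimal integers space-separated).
vaddr = 137 = 0b010001001
  top 2 bits -> l1_idx = 1
  next 2 bits -> l2_idx = 0
  bottom 5 bits -> offset = 9

Answer: 1 0 9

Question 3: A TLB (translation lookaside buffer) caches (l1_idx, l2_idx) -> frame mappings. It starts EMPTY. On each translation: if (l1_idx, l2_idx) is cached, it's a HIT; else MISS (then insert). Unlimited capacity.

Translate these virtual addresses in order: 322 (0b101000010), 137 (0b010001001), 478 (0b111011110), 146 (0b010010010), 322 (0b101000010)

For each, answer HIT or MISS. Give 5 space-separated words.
vaddr=322: (2,2) not in TLB -> MISS, insert
vaddr=137: (1,0) not in TLB -> MISS, insert
vaddr=478: (3,2) not in TLB -> MISS, insert
vaddr=146: (1,0) in TLB -> HIT
vaddr=322: (2,2) in TLB -> HIT

Answer: MISS MISS MISS HIT HIT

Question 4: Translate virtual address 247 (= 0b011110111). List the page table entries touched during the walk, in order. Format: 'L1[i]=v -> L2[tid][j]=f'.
vaddr = 247 = 0b011110111
Split: l1_idx=1, l2_idx=3, offset=23

Answer: L1[1]=0 -> L2[0][3]=26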